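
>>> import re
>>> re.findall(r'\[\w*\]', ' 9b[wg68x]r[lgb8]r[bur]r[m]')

['[wg68x]', '[lgb8]', '[bur]', '[m]']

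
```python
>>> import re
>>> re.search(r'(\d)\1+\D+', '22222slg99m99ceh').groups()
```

('2',)

The match spans [0:8] → '22222slg'.
Captured: group 1 = '2'.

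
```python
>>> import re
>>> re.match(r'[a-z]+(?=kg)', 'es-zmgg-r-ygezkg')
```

With `match`, the pattern is implicitly anchored at the beginning.
Here position 0 doesn't satisfy it, so the call returns None.

None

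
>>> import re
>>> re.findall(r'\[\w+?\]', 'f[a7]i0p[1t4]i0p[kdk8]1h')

Scanning left to right: at [1:5] → '[a7]'; at [8:13] → '[1t4]'; at [16:22] → '[kdk8]'.
No capturing groups, so `findall` returns the 3 full match strings.

['[a7]', '[1t4]', '[kdk8]']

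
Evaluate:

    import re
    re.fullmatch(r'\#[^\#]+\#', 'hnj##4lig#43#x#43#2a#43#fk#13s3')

None

`re.fullmatch` is like wrapping the pattern in `^…$` (in single-line mode).
Here the string isn't matched end-to-end, so the call returns None.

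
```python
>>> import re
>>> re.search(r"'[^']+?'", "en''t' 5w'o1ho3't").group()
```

The match spans [3:6] → "'t'".

"'t'"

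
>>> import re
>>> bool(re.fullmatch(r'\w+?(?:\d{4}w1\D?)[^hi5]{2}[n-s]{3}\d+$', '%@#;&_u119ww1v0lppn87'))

False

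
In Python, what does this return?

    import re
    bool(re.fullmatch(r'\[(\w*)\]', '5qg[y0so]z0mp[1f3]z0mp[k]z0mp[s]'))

`re.fullmatch` requires the pattern to consume the entire string.
Here the pattern can't cover the whole string, so the call returns None, and `bool(None)` is False.

False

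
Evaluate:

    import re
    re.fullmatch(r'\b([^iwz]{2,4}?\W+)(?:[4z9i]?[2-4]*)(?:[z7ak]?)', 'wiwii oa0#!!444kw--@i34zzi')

Pattern: a word boundary (`\b`, zero-width); then 2 to 4 of any character except [iwz] (lazy), then one or more of a non-word character (captured); then optionally one of [4z9i], then zero or more of a character in [2-4] (non-capturing group); then optionally one of [z7ak] (non-capturing group).
For `fullmatch`, every character of the input must be accounted for by the pattern.
Here there's no way to consume every character, so the call returns None.

None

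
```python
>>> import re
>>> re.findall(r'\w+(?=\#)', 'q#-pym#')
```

['q', 'pym']

The lookaround is zero-width — it requires the adjacent text to match without consuming it, so the asserted text isn't part of the match.
No capturing groups, so `findall` returns the 2 full match strings.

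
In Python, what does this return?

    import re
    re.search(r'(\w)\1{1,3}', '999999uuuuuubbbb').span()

(0, 4)

A backreference is literal: `\1` must see the identical characters the first group matched.
The match spans [0:4] → '9999'.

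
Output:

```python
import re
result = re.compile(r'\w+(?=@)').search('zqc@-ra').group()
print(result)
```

zqc

Lookahead/lookbehind check context without consuming it, so the matched span excludes the asserted characters.
The match spans [0:3] → 'zqc'.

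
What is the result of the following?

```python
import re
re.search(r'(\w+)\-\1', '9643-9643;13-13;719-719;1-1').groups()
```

The backreference `\1` re-matches whatever the first group consumed, character for character.
Unlike `match`, `search` isn't anchored — it looks for the pattern anywhere in the string.
The match spans [0:9] → '9643-9643'.
Captured: group 1 = '9643'.

('9643',)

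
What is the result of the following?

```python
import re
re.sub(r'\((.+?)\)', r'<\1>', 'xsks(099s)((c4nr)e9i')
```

A `+?`/`*?`/`{m,n}?` starts at its minimum and grows only as far as needed for what follows to match.
`\1` in the replacement pulls in group 1's text for each match.

'xsks<099s><(c4nr>e9i'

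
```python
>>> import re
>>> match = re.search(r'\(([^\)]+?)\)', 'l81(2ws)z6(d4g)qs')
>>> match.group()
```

The match spans [3:8] → '(2ws)'.

'(2ws)'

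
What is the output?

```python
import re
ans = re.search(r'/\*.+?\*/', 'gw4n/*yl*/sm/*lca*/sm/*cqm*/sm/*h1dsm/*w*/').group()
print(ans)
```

/*yl*/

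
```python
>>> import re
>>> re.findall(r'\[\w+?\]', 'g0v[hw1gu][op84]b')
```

['[hw1gu]', '[op84]']

`findall` yields the raw match text (2 of them) because the pattern has no groups.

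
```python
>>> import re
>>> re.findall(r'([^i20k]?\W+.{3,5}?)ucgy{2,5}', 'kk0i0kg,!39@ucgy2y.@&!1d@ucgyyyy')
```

['y.@&!1d@']

Pattern: optionally any character except [i20k], then one or more of a non-word character, then 3 to 5 of any character (lazy) (captured); then the literal 'ucg', then 2 to 5 of the literal 'y'.
Scanning left to right: at [17:32] match 'y.@&!1d@ucgyyyy', group 1 = 'y.@&!1d@'.
`findall` collects group 1 from the one match (1 total).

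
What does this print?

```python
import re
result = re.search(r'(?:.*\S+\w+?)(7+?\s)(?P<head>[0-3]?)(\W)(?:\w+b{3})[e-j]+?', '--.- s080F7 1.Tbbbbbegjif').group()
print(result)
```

--.- s080F7 1.Tbbbbbe

A `+?`/`*?`/`{m,n}?` starts at its minimum and grows only as far as needed for what follows to match.
The match spans [0:21] → '--.- s080F7 1.Tbbbbbe'.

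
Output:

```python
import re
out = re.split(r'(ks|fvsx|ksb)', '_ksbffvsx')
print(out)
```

Alternation isn't longest-match — the leftmost alternative that fits at this position is chosen.
Matches to split on: at [1:3] → 'ks'; at [5:9] → 'fvsx'.
Because the pattern has a capturing group, `split` also inserts each captured text between the pieces.

['_', 'ks', 'bf', 'fvsx', '']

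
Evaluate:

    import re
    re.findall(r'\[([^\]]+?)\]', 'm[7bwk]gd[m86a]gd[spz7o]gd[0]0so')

['7bwk', 'm86a', 'spz7o', '0']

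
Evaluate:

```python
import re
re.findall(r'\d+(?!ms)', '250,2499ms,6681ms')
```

['250', '249', '668']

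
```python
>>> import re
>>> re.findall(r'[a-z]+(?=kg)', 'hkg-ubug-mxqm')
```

['h']

Because the assertion is zero-width, the text it checks is not consumed and won't appear in the result.
Scanning left to right: at [0:1] → 'h'.
Since nothing is captured, `findall` lists the 1 matched substring directly.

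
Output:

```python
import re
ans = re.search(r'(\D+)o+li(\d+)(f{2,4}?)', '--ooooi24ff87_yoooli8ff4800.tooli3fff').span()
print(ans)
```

The pattern matches one or more of a non-digit (captured); then one or more of a literal 'o', then the literal 'li'; then one or more of a digit (captured); then 2 to 4 of a literal 'f' (lazy) (captured).
`search` walks the string left to right and returns the first match it finds.
The match spans [13:23] → '_yoooli8ff'.
Captured: group 1 = '_yoo', group 2 = '8', group 3 = 'ff'.

(13, 23)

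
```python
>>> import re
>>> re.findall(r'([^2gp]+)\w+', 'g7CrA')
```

['7Cr']

With a single group, `findall` returns only what that group captured — 1 item.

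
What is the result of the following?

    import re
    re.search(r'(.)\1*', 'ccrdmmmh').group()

The backreference `\1` re-matches whatever the first group consumed, character for character.
The match spans [0:2] → 'cc'.

'cc'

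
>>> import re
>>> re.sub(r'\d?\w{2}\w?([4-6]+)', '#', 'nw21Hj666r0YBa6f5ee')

'nw#r#f5ee'

Each match is replaced by '#'.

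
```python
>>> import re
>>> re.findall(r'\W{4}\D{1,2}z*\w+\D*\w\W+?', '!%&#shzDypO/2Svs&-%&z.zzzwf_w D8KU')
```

['!%&#shzDypO/', '&-%&z.zzzwf_w ']

Since nothing is captured, `findall` lists the 2 matched substrings directly.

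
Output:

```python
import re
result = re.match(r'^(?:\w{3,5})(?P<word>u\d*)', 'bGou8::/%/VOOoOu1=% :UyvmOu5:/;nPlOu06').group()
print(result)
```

bGou8

Pattern: anchored at the start of the string; then 3 to 5 of a word character (non-capturing group); then the literal 'u', then zero or more of a digit (captured as 'word').
`re.match` won't scan ahead — the pattern has to work from the very first character.
The match spans [0:5] → 'bGou8'.
Captured: group 1 = 'u8'.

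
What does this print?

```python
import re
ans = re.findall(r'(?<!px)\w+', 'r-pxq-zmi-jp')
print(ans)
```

['r', 'pxq', 'zmi', 'jp']

`(?!…)`/`(?<!…)` only lets a position through if the neighbouring text does NOT match; no characters are consumed.
Walking the string: at [0:1] → 'r'; at [2:5] → 'pxq'; at [6:9] → 'zmi'; at [10:12] → 'jp'.
No capturing groups, so `findall` returns the 4 full match strings.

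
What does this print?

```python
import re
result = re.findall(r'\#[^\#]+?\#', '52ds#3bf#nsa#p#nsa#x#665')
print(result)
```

No capturing groups, so `findall` returns the 3 full match strings.

['#3bf#', '#p#', '#x#']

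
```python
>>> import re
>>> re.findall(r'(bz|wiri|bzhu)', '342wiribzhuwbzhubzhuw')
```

The regex engine tests alternatives in the order written; an earlier branch that matches wins even if a later one would match more.
Because there's exactly one group, `findall` drops the full match and keeps group 1 from each hit.

['wiri', 'bz', 'bz', 'bz']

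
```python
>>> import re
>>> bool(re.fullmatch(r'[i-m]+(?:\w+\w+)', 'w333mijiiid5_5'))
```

False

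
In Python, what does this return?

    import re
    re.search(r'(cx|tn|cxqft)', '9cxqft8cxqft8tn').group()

Alternation tries branches left to right and keeps the first one that lets the overall match succeed at that position.
Unlike `match`, `search` isn't anchored — it looks for the pattern anywhere in the string.
The match spans [1:3] → 'cx'.
Captured: group 1 = 'cx'.

'cx'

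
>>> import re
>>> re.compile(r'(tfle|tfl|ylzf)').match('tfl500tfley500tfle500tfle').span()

With `match`, the pattern is implicitly anchored at the beginning.
The match spans [0:3] → 'tfl'.
Captured: group 1 = 'tfl'.

(0, 3)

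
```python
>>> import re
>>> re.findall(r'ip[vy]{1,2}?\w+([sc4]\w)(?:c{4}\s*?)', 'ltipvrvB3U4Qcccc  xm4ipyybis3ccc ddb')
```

['4Q']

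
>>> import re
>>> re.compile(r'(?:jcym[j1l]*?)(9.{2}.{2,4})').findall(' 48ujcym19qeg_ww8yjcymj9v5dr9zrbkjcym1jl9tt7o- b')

['9qeg_ww', '9v5dr9z', '9tt7o- ']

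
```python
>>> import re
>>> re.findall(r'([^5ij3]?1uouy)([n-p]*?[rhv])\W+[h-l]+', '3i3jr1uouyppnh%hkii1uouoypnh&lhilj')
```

This matches optionally any character except [5ij3], then the literal '1u', then the literal 'ouy' (captured); then zero or more of a character in [n-p] (lazy), then one of [rhv] (captured); then one or more of a non-word character, then one or more of a character in [h-l].
Scanning left to right: at [4:19] match 'r1uouyppnh%hkii', groups = ('r1uouy', 'ppnh').
With 2 capturing groups, `findall` returns a 2-tuple per match.

[('r1uouy', 'ppnh')]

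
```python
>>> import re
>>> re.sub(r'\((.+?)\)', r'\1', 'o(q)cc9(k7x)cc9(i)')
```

With the lazy modifier that quantifier settles for the fewest repetitions that let the rest of the pattern succeed (the atoms after it are unaffected and can still be greedy).
`\1` in the replacement pulls in group 1's text for each match.

'oqcc9k7xcc9i'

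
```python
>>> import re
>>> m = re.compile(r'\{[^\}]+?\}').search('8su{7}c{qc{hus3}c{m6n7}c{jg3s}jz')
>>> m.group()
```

'{7}'

The match spans [3:6] → '{7}'.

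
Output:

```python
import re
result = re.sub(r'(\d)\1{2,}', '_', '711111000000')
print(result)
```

The backreference `\1` re-matches whatever the first group consumed, character for character.
Each match is replaced by '_'.

7__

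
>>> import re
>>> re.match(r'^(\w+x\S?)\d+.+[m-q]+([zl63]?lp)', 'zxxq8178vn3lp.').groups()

Pattern: anchored at the start of the string; then one or more of a word character, then a literal 'x', then optionally a non-whitespace character (captured); then one or more of a digit; then one or more of any character; then one or more of a character in [m-q]; then optionally one of [zl63], then the literal 'lp' (captured).
`re.match` won't scan ahead — the pattern has to work from the very first character.
The match spans [0:13] → 'zxxq8178vn3lp'.
Captured: group 1 = 'zxxq', group 2 = '3lp'.

('zxxq', '3lp')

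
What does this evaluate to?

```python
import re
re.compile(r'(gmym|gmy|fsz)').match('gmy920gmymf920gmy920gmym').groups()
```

The match spans [0:3] → 'gmy'.
Captured: group 1 = 'gmy'.

('gmy',)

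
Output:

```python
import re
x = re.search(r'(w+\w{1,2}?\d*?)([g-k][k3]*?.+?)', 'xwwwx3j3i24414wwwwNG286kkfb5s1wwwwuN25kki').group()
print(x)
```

The match spans [1:8] → 'wwwx3j3'.

wwwx3j3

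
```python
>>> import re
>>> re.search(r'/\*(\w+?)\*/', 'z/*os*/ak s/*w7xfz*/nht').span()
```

(1, 7)

Unlike `match`, `search` isn't anchored — it looks for the pattern anywhere in the string.
The match spans [1:7] → '/*os*/'.
Captured: group 1 = 'os'.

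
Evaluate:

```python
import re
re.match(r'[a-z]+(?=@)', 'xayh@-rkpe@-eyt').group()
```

Lookahead/lookbehind check context without consuming it, so the matched span excludes the asserted characters.
`re.match` only tries the pattern at the start of the string.
The match spans [0:4] → 'xayh'.

'xayh'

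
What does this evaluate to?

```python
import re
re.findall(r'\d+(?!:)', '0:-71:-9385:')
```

['7', '938']

A negative assertion filters positions out without eating any characters.
Scanning left to right: at [3:4] → '7'; at [7:10] → '938'.
No capturing groups, so `findall` returns the 2 full match strings.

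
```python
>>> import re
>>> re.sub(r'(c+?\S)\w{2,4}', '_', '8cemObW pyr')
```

'8_ pyr'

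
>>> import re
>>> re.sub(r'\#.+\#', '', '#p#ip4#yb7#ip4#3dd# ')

' '

Matches: at [0:19] → '#p#ip4#yb7#ip4#3dd#'.
Every occurrence is swapped for ''.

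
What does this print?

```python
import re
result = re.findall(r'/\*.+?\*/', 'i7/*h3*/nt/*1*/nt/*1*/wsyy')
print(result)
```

Lazy quantifiers expand one character at a time until the remainder of the pattern can match.
`findall` yields the raw match text (3 of them) because the pattern has no groups.

['/*h3*/', '/*1*/', '/*1*/']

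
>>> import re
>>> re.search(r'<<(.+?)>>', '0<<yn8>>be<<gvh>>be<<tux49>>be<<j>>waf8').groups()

('yn8',)

`search` walks the string left to right and returns the first match it finds.
The match spans [1:8] → '<<yn8>>'.
Captured: group 1 = 'yn8'.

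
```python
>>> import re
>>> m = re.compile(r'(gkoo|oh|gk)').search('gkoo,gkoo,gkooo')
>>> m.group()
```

'gkoo'

`|` is ordered: at each position the engine commits to the first alternative that works.
The match spans [0:4] → 'gkoo'.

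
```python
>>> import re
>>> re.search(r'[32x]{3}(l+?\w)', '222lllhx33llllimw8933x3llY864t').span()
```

(0, 5)

The match spans [0:5] → '222ll'.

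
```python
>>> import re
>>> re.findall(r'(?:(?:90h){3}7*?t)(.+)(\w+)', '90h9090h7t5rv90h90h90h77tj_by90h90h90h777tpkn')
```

[('j_by90h90h90h777tpk', 'n')]

Pattern: the literal '90h' repeated 3 times, then zero or more of a literal '7' (lazy), then a literal 't' (non-capturing group); then one or more of any character (captured); then one or more of a word character (captured).
`findall` packs the 2 group values into a tuple for every match.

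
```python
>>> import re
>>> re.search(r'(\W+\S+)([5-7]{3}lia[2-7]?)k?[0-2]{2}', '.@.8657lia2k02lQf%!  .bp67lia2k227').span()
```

This matches one or more of a non-word character, then one or more of a non-whitespace character (captured); then exactly 3 of a character in [5-7], then the literal 'lia', then optionally a character in [2-7] (captured); then optionally the literal 'k', then exactly 2 of a character in [0-2].
`search` walks the string left to right and returns the first match it finds.
The match spans [0:14] → '.@.8657lia2k02'.
Captured: group 1 = '.@.8', group 2 = '657lia2'.

(0, 14)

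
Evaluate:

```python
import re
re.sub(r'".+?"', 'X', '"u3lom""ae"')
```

'XX'

Matches: at [0:7] → '"u3lom"'; at [7:11] → '"ae"'.
Each match is replaced by 'X'.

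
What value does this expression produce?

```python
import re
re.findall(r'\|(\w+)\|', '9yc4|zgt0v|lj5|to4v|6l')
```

['zgt0v', 'to4v']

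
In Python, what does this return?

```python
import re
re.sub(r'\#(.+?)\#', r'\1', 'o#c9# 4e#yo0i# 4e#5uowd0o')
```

Each match is replaced using the text its own group 1 captured.

'oc9 4eyo0i 4e#5uowd0o'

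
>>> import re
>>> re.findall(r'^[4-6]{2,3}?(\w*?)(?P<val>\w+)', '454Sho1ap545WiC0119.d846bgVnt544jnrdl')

Because the quantifier is non-greedy, it stops expanding at the earliest point where the rest of the pattern can succeed.
With 2 capturing groups, `findall` returns a 2-tuple per match.

[('', '4Sho1ap545WiC0119')]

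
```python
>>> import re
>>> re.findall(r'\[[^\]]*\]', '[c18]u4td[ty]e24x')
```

['[c18]', '[ty]']

Walking the string: at [0:5] → '[c18]'; at [9:13] → '[ty]'.
`findall` yields the raw match text (2 of them) because the pattern has no groups.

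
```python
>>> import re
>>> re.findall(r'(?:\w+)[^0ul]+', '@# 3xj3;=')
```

This matches one or more of a word character (non-capturing group); then one or more of any character except [0ul].
`findall` yields the raw match text (1 of them) because the pattern has no groups.

['3xj3;=']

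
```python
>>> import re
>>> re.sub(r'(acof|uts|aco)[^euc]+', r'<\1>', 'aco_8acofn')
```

`\1` in the replacement pulls in group 1's text for each match.

'<aco>cofn'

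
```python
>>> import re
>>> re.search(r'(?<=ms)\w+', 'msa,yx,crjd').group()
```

'a'

Lookahead/lookbehind check context without consuming it, so the matched span excludes the asserted characters.
`re.search` scans for the first position where the pattern succeeds.
The match spans [2:3] → 'a'.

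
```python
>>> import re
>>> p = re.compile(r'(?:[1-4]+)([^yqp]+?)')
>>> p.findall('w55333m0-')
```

['m']

The pattern matches one or more of a character in [1-4] (non-capturing group); then one or more of any character except [yqp] (lazy) (captured).
With the lazy modifier that quantifier settles for the fewest repetitions that let the rest of the pattern succeed (the atoms after it are unaffected and can still be greedy).
Walking the string: at [3:7] match '333m', group 1 = 'm'.
One capturing group, so `findall` returns just the captured substring from the one match — 1 in all.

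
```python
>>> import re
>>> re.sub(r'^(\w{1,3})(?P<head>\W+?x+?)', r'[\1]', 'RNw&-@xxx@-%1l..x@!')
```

Lazy quantifiers expand one character at a time until the remainder of the pattern can match.
The replacement refers to a captured group, so each match is rewritten using its own captured text.

'[RNw]xx@-%1l..x@!'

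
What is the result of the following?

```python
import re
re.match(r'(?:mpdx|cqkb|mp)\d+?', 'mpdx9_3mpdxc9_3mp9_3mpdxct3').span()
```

`re.match` only tries the pattern at the start of the string.
The match spans [0:5] → 'mpdx9'.

(0, 5)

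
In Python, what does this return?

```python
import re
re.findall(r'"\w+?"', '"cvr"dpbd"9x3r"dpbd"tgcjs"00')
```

['"cvr"', '"9x3r"', '"tgcjs"']

No capturing groups, so `findall` returns the 3 full match strings.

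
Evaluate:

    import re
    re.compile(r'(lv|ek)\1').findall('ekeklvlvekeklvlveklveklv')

['ek', 'lv', 'ek', 'lv']

After group 1 captures some text, `\1` only succeeds where that same text appears again.
`findall` collects group 1 from each match (4 total).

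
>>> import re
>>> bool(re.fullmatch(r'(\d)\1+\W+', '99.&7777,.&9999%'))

`\1` is not a pattern — it's the concrete string captured by group 1, re-applied verbatim.
`fullmatch` succeeds only if the pattern covers the string from start to end.
Here there's no way to consume every character, so the call returns None, and `bool(None)` is False.

False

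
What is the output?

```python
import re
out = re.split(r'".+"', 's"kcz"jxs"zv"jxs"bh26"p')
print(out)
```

['s', 'p']

Matches to split on: at [1:22] → '"kcz"jxs"zv"jxs"bh26"'.
`split` removes every match and returns the 2 fragments in between.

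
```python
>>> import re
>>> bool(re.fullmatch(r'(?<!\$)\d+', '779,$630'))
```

False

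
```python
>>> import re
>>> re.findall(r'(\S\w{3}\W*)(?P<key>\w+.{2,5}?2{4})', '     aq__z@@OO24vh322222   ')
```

[('q__z@@', 'OO24vh322222')]

This matches a non-whitespace character, then exactly 3 of a word character, then zero or more of a non-word character (captured); then one or more of a word character, then 2 to 5 of any character (lazy), then exactly 4 of a literal '2' (captured as 'key').
Walking the string: at [6:24] match 'q__z@@OO24vh322222', groups = ('q__z@@', 'OO24vh322222').
With 2 capturing groups, `findall` returns a 2-tuple per match.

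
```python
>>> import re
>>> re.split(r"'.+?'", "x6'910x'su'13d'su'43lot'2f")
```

['x6', 'su', 'su', '2f']

The `?` after the quantifier makes it lazy — it takes as little as possible before letting the rest of the pattern try.
Splitting on the pattern gives 4 pieces.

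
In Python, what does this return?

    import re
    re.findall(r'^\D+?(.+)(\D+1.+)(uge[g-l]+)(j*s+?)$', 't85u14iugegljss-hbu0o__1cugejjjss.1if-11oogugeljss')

[('85u14iugegljss-hbu0o__1cugejjjss.1if', '-11oog', 'ugelj', 'ss')]

This matches anchored at the start of the string; then one or more of a non-digit (lazy); then one or more of any character (captured); then one or more of a non-digit, then a literal '1', then one or more of any character (captured); then the literal 'uge', then one or more of a character in [g-l] (captured); then zero or more of the literal 'j', then one or more of a literal 's' (lazy) (captured); then anchored at the end.
Multiple groups make `findall` return tuples — one 4-tuple for the one match.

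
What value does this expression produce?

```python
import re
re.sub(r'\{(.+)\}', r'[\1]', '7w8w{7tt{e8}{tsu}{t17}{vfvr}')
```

'7w8w[7tt{e8}{tsu}{t17}{vfvr]'

`\1` in the replacement pulls in group 1's text for each match.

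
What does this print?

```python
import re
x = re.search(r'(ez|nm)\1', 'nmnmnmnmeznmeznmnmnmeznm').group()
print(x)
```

nmnm

`\1` has to match the exact text group 1 already captured.
`search` walks the string left to right and returns the first match it finds.
The match spans [0:4] → 'nmnm'.
Captured: group 1 = 'nm'.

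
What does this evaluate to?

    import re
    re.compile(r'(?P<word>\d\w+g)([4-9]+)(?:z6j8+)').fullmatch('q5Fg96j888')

None

`re.fullmatch` is like wrapping the pattern in `^…$` (in single-line mode).
Here the string isn't matched end-to-end, so the call returns None.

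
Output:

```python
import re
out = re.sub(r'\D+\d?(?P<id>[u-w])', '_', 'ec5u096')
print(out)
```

_096

Pattern: one or more of a non-digit; then optionally a digit; then a character in [u-w] (captured as 'id').
Matches: at [0:4] → 'ec5u'.
Each match is replaced by '_'.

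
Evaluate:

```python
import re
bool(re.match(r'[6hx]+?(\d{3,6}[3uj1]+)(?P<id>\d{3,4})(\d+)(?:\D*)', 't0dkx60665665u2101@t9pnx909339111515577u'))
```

Pattern: one or more of one of [6hx] (lazy); then 3 to 6 of a digit, then one or more of one of [3uj1] (captured); then 3 to 4 of a digit (captured as 'id'); then one or more of a digit (captured); then zero or more of a non-digit (non-capturing group).
`match` is anchored at position 0; if the pattern doesn't fit there, it returns None.
Here the pattern fails at index 0, so the call returns None, and `bool(None)` is False.

False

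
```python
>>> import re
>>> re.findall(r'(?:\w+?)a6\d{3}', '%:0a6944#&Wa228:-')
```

Pattern: one or more of a word character (lazy) (non-capturing group); then the literal 'a6', then exactly 3 of a digit.
Scanning left to right: at [2:8] → '0a6944'.
Since nothing is captured, `findall` lists the 1 matched substring directly.

['0a6944']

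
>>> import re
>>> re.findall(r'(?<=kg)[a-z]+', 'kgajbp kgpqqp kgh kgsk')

['ajbp', 'pqqp', 'h', 'sk']

The lookaround is zero-width — it requires the adjacent text to match without consuming it, so the asserted text isn't part of the match.
Scanning left to right: at [2:6] → 'ajbp'; at [9:13] → 'pqqp'; at [16:17] → 'h'; at [20:22] → 'sk'.
With no groups in the pattern, `findall` gives back each whole match — 4 here.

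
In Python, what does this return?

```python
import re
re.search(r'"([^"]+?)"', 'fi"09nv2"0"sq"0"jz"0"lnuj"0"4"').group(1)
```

'09nv2'

The match spans [2:9] → '"09nv2"'.
Captured: group 1 = '09nv2'.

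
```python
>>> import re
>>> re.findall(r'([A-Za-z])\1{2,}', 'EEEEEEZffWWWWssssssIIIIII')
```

['E', 'W', 's', 'I']

`\1` is not a pattern — it's the concrete string captured by group 1, re-applied verbatim.
Matches: at [0:6] match 'EEEEEE', group 1 = 'E'; at [9:13] match 'WWWW', group 1 = 'W'; at [13:19] match 'ssssss', group 1 = 's'; at [19:25] match 'IIIIII', group 1 = 'I'.
One capturing group, so `findall` returns just the captured substring from each match — 4 in all.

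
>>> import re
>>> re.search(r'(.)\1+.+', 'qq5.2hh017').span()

(0, 10)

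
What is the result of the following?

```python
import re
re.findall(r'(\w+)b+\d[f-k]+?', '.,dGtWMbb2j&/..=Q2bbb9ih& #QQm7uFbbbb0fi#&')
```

This matches one or more of a word character (captured); then one or more of the literal 'b', then a digit; then one or more of a character in [f-k] (lazy).
Matches: at [2:11] match 'dGtWMbb2j', group 1 = 'dGtWMb'; at [16:23] match 'Q2bbb9i', group 1 = 'Q2bb'; at [27:39] match 'QQm7uFbbbb0f', group 1 = 'QQm7uFbbb'.
Because there's exactly one group, `findall` drops the full match and keeps group 1 from each hit.

['dGtWMb', 'Q2bb', 'QQm7uFbbb']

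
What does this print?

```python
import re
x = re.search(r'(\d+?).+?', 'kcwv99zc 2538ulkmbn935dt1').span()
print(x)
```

(4, 6)

The pattern matches one or more of a digit (lazy) (captured); then one or more of any character (lazy).
The `?` after the quantifier makes it lazy — it takes as little as possible before letting the rest of the pattern try.
Unlike `match`, `search` isn't anchored — it looks for the pattern anywhere in the string.
The match spans [4:6] → '99'.
Captured: group 1 = '9'.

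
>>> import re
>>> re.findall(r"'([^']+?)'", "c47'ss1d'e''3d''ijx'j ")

['ss1d', '3d', 'ijx']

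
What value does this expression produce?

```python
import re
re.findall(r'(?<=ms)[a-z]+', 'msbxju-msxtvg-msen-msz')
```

['bxju', 'xtvg', 'en', 'z']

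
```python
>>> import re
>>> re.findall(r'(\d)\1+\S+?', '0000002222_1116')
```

After group 1 captures some text, `\1` only succeeds where that same text appears again.
Scanning left to right: at [0:7] match '0000002', group 1 = '0'; at [7:11] match '222_', group 1 = '2'; at [11:15] match '1116', group 1 = '1'.
`findall` collects group 1 from each match (3 total).

['0', '2', '1']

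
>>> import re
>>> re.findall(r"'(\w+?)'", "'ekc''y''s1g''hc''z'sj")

One capturing group, so `findall` returns just the captured substring from each match — 5 in all.

['ekc', 'y', 's1g', 'hc', 'z']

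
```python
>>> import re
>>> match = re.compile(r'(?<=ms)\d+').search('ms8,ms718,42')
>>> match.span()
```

(2, 3)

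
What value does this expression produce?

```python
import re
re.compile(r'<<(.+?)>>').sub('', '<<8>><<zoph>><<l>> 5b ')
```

' 5b '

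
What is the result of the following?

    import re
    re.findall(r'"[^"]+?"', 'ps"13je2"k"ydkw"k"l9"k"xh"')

['"13je2"', '"ydkw"', '"l9"', '"xh"']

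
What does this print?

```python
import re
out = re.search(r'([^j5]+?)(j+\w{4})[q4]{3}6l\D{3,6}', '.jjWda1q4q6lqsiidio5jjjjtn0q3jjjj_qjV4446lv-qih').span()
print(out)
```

Pattern: one or more of any character except [j5] (lazy) (captured); then one or more of a literal 'j', then exactly 4 of a word character (captured); then exactly 3 of one of [q4], then the literal '6l'; then 3 to 6 of a non-digit.
`re.search` tries every starting position until one works.
The match spans [0:18] → '.jjWda1q4q6lqsiidi'.
Captured: group 1 = '.', group 2 = 'jjWda1'.

(0, 18)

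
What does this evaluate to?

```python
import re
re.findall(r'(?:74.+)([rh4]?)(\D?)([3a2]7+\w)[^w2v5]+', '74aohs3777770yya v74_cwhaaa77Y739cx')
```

The pattern matches the literal '74', then one or more of any character (non-capturing group); then optionally one of [rh4] (captured); then optionally a non-digit (captured); then one of [3a2], then one or more of the literal '7', then a word character (captured); then one or more of any character except [w2v5].
`findall` packs the 3 group values into a tuple for every match.

[('', '', 'a77Y')]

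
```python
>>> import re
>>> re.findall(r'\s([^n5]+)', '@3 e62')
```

['e62']

This matches whitespace; then one or more of any character except [n5] (captured).
With a single group, `findall` returns only what that group captured — 1 item.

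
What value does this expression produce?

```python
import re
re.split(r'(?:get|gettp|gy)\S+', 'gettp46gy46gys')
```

['', '']

Matches to split on: at [0:14] → 'gettp46gy46gys'.
Each match becomes a cut point; 2 segments remain.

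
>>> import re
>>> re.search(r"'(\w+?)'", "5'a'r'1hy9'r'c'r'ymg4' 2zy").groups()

The match spans [1:4] → "'a'".
Captured: group 1 = 'a'.

('a',)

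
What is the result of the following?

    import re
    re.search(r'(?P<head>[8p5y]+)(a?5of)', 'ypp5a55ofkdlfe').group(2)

The match spans [5:9] → '55of'.
Captured: group 1 = '5', group 2 = '5of'.

'5of'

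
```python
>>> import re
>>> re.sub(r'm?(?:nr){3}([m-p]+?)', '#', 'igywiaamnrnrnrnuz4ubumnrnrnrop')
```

'igywiaa#uz4ubu#p'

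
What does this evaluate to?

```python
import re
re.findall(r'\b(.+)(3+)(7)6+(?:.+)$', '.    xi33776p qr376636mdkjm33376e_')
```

This matches a word boundary (`\b`, zero-width); then one or more of any character (captured); then one or more of a literal '3' (captured); then a literal '7' (captured); then one or more of a literal '6'; then one or more of any character (non-capturing group); then anchored at the end.
Scanning left to right: at [5:34] match 'xi33776p qr376636mdkjm33376e_', groups = ('xi33776p qr376636mdkjm33', '3', '7').
With 3 capturing groups, `findall` returns a 3-tuple per match.

[('xi33776p qr376636mdkjm33', '3', '7')]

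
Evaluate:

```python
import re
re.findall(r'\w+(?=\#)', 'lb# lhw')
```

The `(?=…)`/`(?<=…)` assertion just peeks at neighbouring text; it doesn't advance the match position.
Matches: at [0:2] → 'lb'.
No capturing groups, so `findall` returns the 1 full match string.

['lb']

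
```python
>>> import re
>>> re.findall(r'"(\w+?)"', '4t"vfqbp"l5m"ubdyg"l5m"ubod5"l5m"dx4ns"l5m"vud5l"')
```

['vfqbp', 'ubdyg', 'ubod5', 'dx4ns', 'vud5l']

One capturing group, so `findall` returns just the captured substring from each match — 5 in all.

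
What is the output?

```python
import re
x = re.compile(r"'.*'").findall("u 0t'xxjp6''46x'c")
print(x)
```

`findall` yields the raw match text (1 of them) because the pattern has no groups.

["'xxjp6''46x'"]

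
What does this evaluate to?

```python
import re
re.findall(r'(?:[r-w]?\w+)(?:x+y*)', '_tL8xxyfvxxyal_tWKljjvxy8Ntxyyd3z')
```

This matches optionally a character in [r-w], then one or more of a word character (non-capturing group); then one or more of the literal 'x', then zero or more of a literal 'y' (non-capturing group).
Scanning left to right: at [0:30] → '_tL8xxyfvxxyal_tWKljjvxy8Ntxyy'.
No capturing groups, so `findall` returns the 1 full match string.

['_tL8xxyfvxxyal_tWKljjvxy8Ntxyy']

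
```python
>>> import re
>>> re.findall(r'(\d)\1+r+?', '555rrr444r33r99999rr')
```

['5', '4', '3', '9']

A backreference is literal: `\1` must see the identical characters the first group matched.
Scanning left to right: at [0:4] match '555r', group 1 = '5'; at [6:10] match '444r', group 1 = '4'; at [10:13] match '33r', group 1 = '3'; at [13:19] match '99999r', group 1 = '9'.
Because there's exactly one group, `findall` drops the full match and keeps group 1 from each hit.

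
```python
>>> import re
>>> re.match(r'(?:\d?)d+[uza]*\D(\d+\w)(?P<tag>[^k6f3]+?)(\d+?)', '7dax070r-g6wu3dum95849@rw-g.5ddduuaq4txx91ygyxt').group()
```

This matches optionally a digit (non-capturing group); then one or more of the literal 'd', then zero or more of one of [uza], then a non-digit; then one or more of a digit, then a word character (captured); then one or more of any character except [k6f3] (lazy) (captured as 'tag'); then one or more of a digit (lazy) (captured).
`match` is anchored at position 0; if the pattern doesn't fit there, it returns None.
The match spans [0:11] → '7dax070r-g6'.
Captured: group 1 = '070r', group 2 = '-g', group 3 = '6'.

'7dax070r-g6'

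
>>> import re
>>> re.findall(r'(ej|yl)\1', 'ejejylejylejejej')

['ej', 'ej']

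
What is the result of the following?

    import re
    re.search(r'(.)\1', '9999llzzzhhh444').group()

'99'

After group 1 captures some text, `\1` only succeeds where that same text appears again.
`search` walks the string left to right and returns the first match it finds.
The match spans [0:2] → '99'.
Captured: group 1 = '9'.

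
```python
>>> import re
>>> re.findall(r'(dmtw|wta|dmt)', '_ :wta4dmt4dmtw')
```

['wta', 'dmt', 'dmtw']

`|` is ordered: at each position the engine commits to the first alternative that works.
Scanning left to right: at [3:6] match 'wta', group 1 = 'wta'; at [7:10] match 'dmt', group 1 = 'dmt'; at [11:15] match 'dmtw', group 1 = 'dmtw'.
With a single group, `findall` returns only what that group captured — 3 items.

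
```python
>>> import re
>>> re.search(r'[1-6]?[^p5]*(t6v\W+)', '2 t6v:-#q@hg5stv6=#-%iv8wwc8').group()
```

'2 t6v:-#'

The pattern matches optionally a character in [1-6], then zero or more of any character except [p5]; then the literal 't6v', then one or more of a non-word character (captured).
`re.search` tries every starting position until one works.
The match spans [0:8] → '2 t6v:-#'.
Captured: group 1 = 't6v:-#'.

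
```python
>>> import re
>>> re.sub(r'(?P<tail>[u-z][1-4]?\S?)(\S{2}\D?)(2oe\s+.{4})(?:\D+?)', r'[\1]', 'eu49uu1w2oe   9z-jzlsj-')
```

Pattern: a character in [u-z], then optionally a character in [1-4], then optionally a non-whitespace character (captured as 'tail'); then exactly 2 of a non-whitespace character, then optionally a non-digit (captured); then the literal '2oe', then one or more of whitespace, then exactly 4 of any character (captured); then one or more of a non-digit (lazy) (non-capturing group).
Matches: at [4:19] → 'uu1w2oe   9z-jz'.
The replacement refers to a captured group, so each match is rewritten using its own captured text.

'eu49[uu]lsj-'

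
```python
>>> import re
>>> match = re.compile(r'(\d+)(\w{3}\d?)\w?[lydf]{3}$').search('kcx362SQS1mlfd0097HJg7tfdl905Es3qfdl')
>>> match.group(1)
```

The match spans [26:36] → '905Es3qfdl'.
Captured: group 1 = '905', group 2 = 'Es3'.

'905'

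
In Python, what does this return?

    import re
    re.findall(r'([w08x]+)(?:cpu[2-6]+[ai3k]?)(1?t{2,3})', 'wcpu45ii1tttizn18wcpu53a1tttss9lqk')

[('8w', '1ttt')]

This matches one or more of one of [w08x] (captured); then the literal 'cpu', then one or more of a character in [2-6], then optionally one of [ai3k] (non-capturing group); then optionally the literal '1', then 2 to 3 of the literal 't' (captured).
With 2 capturing groups, `findall` returns a 2-tuple per match.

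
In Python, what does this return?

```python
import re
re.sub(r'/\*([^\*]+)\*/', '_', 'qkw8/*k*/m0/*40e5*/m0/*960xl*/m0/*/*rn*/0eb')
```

'qkw8_m0_m0_m0/*_0eb'

Matches: at [4:9] → '/*k*/'; at [11:19] → '/*40e5*/'; at [21:30] → '/*960xl*/'; at [34:40] → '/*rn*/'.
`sub` substitutes '_' at each match site.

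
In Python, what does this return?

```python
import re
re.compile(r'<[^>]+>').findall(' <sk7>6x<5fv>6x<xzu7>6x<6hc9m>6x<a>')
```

Matches: at [1:6] → '<sk7>'; at [8:13] → '<5fv>'; at [15:21] → '<xzu7>'; at [23:30] → '<6hc9m>'; at [32:35] → '<a>'.
`findall` yields the raw match text (5 of them) because the pattern has no groups.

['<sk7>', '<5fv>', '<xzu7>', '<6hc9m>', '<a>']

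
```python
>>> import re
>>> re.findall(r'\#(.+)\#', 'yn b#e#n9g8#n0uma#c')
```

['e#n9g8#n0uma']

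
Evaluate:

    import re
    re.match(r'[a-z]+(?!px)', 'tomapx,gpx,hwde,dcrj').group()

'tomapx'

`match` is anchored at position 0; if the pattern doesn't fit there, it returns None.
The match spans [0:6] → 'tomapx'.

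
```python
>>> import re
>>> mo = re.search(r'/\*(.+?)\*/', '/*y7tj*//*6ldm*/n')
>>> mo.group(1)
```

'y7tj'

A non-greedy quantifier consumes as few characters as it can — just enough that the remainder of the pattern still matches from where it stops; whatever follows it matches normally.
`re.search` scans for the first position where the pattern succeeds.
The match spans [0:8] → '/*y7tj*/'.
Captured: group 1 = 'y7tj'.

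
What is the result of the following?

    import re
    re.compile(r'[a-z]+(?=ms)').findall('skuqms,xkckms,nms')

Because the assertion is zero-width, the text it checks is not consumed and won't appear in the result.
With no groups in the pattern, `findall` gives back each whole match — 3 here.

['skuq', 'xkck', 'n']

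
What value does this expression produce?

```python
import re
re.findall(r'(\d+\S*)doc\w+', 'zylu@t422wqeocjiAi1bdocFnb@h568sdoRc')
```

['422wqeocjiAi1b']

This matches one or more of a digit, then zero or more of a non-whitespace character (captured); then the literal 'doc', then one or more of a word character.
Matches: at [6:26] match '422wqeocjiAi1bdocFnb', group 1 = '422wqeocjiAi1b'.
One capturing group, so `findall` returns just the captured substring from the one match — 1 in all.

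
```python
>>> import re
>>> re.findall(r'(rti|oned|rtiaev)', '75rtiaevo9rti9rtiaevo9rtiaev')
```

Branches in `(...|...)` are attempted left-to-right; the first branch that allows the whole pattern to succeed is taken.
Scanning left to right: at [2:5] match 'rti', group 1 = 'rti'; at [10:13] match 'rti', group 1 = 'rti'; at [14:17] match 'rti', group 1 = 'rti'; at [22:25] match 'rti', group 1 = 'rti'.
`findall` collects group 1 from each match (4 total).

['rti', 'rti', 'rti', 'rti']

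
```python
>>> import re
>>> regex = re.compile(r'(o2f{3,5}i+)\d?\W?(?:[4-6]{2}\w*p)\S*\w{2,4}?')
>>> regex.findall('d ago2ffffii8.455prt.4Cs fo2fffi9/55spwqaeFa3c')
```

['o2ffffii', 'o2fffi']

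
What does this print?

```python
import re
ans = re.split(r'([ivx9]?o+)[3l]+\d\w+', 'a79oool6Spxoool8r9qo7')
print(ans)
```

['a7', '9ooo', '']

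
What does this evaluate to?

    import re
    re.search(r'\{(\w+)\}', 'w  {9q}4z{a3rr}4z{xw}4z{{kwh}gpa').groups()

('9q',)

The match spans [3:7] → '{9q}'.
Captured: group 1 = '9q'.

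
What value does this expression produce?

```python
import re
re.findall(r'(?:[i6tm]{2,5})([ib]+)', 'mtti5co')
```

This matches 2 to 5 of one of [i6tm] (non-capturing group); then one or more of one of [ib] (captured).
Matches: at [0:4] match 'mtti', group 1 = 'i'.
One capturing group, so `findall` returns just the captured substring from the one match — 1 in all.

['i']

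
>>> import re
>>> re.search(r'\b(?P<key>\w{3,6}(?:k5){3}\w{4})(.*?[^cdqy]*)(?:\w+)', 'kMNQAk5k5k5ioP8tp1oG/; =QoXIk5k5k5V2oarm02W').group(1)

'kMNQAk5k5k5ioP8'

The pattern matches a word boundary (`\b`, zero-width); then 3 to 6 of a word character, then the literal 'k5' repeated 3 times, then exactly 4 of a word character (captured as 'key'); then zero or more of any character (lazy), then zero or more of any character except [cdqy] (captured); then one or more of a word character (non-capturing group).
`re.search` scans for the first position where the pattern succeeds.
The match spans [0:43] → 'kMNQAk5k5k5ioP8tp1oG/; =QoXIk5k5k5V2oarm02W'.
Captured: group 1 = 'kMNQAk5k5k5ioP8', group 2 = 'tp1oG/; =QoXIk5k5k5V2oarm02'.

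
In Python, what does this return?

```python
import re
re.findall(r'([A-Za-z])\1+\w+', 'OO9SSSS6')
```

After group 1 captures some text, `\1` only succeeds where that same text appears again.
One capturing group, so `findall` returns just the captured substring from the one match — 1 in all.

['O']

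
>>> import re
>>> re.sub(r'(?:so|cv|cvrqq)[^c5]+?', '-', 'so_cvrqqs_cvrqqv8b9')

Alternation tries branches left to right and keeps the first one that lets the overall match succeed at that position.
Matches: at [0:3] → 'so_'; at [3:6] → 'cvr'; at [10:13] → 'cvr'.
Every occurrence is swapped for '-'.

'--qqs_-qqv8b9'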